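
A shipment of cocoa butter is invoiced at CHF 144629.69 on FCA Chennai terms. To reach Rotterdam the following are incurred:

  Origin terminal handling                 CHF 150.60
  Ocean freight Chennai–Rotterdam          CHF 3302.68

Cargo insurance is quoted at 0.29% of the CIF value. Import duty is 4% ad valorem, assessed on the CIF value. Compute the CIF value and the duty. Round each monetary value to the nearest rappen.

Let C be the CIF value. C = FCA price + pre-shipment costs + freight + 0.29% × C
C − 0.29% × C = 144629.69 + 150.60 + 3302.68
0.9971 × C = 148082.97
C = 148082.97 / 0.9971 = 148513.66
Insurance premium = 0.29% × 148513.66 = 430.69
Import duty = 148513.66 × 4% = 5940.55

CIF value: CHF 148513.66; import duty: CHF 5940.55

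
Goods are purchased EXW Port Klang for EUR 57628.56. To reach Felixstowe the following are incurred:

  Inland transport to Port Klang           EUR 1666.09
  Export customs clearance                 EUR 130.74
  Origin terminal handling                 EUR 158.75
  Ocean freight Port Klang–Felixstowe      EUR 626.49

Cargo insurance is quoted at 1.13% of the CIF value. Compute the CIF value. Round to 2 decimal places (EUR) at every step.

Let C be the CIF value. C = EXW price + pre-shipment costs + freight + 1.13% × C
C − 1.13% × C = 57628.56 + 1666.09 + 130.74 + 158.75 + 626.49
0.9887 × C = 60210.63
C = 60210.63 / 0.9887 = 60898.79
Insurance premium = 1.13% × 60898.79 = 688.16

CIF value: EUR 60898.79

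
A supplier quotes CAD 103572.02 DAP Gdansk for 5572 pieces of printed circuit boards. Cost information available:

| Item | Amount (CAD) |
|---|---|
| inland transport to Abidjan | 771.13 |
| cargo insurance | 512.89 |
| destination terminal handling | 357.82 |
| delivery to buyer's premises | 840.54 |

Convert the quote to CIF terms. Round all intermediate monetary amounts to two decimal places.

CIF price: CAD 102373.66

Not relevant to the conversion: inland to port, insurance — on the seller under both DAP and CIF; already in the DAP price and stays in the CIF price.
From DAP to CIF, the seller no longer bears: destination terminal, delivery.
CIF price = 103572.02 − 357.82 − 840.54 = 102373.66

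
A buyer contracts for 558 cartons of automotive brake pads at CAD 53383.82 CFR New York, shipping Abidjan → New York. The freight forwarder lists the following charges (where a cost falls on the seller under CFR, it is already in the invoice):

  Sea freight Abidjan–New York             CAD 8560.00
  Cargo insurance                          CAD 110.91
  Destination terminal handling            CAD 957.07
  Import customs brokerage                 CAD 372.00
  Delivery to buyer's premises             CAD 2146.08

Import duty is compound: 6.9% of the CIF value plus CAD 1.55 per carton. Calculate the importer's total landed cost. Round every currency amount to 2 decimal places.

CFR: the seller pays costs through ocean freight to the destination port, but not insurance.
Already in the invoice (seller's account under CFR): freight — exclude.
CIF value = CFR price + insurance = 53383.82 + 110.91 = 53494.73
Ad valorem component: 53494.73 × 6.9% = 3691.14
Specific component: 558 × 1.55 = 864.90
Import duty = 3691.14 + 864.90 = 4556.04
Buyer bears: insurance 110.91 + destination terminal 957.07 + brokerage 372.00 + delivery 2146.08 + duty 4556.04 = 8142.10
Landed cost = invoice 53383.82 + 8142.10 = 61525.92

Total landed cost: CAD 61525.92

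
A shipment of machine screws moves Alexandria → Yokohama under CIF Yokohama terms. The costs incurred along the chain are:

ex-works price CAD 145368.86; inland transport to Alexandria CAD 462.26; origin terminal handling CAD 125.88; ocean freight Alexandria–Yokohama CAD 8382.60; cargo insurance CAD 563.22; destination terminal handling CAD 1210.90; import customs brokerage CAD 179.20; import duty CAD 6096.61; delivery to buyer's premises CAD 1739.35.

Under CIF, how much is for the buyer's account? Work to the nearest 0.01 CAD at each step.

Buyer's account: CAD 9226.06

CIF: the seller pays costs through ocean freight and marine insurance to the destination port.
Seller's account: goods 145368.86 + inland to port 462.26 + origin terminal 125.88 + freight 8382.60 + insurance 563.22 = 154902.82
Buyer's account: destination terminal 1210.90 + brokerage 179.20 + duty 6096.61 + delivery 1739.35 = 9226.06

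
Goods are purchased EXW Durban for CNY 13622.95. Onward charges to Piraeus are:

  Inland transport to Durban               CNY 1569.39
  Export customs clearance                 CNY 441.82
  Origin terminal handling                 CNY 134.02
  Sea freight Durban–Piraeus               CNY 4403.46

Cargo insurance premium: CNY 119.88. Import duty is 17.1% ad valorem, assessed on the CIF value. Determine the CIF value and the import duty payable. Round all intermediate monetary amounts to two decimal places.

CIF = EXW price + pre-shipment costs + freight + insurance
CIF = 13622.95 + 1569.39 + 441.82 + 134.02 + 4403.46 + 119.88 = 20291.52
Import duty = 20291.52 × 17.1% = 3469.85

CIF value: CNY 20291.52; import duty: CNY 3469.85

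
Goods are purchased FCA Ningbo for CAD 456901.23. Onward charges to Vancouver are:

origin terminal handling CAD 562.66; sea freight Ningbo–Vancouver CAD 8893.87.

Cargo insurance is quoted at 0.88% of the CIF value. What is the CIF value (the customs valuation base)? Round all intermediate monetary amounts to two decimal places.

CIF value: CAD 470498.14

Let C be the CIF value. C = FCA price + pre-shipment costs + freight + 0.88% × C
C − 0.88% × C = 456901.23 + 562.66 + 8893.87
0.9912 × C = 466357.76
C = 466357.76 / 0.9912 = 470498.14
Insurance premium = 0.88% × 470498.14 = 4140.38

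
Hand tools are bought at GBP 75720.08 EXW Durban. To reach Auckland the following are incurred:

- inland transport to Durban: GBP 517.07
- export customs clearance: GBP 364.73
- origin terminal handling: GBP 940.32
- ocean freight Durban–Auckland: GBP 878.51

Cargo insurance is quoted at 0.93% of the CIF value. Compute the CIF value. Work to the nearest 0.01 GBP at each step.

CIF value: GBP 79156.87

Let C be the CIF value. C = EXW price + pre-shipment costs + freight + 0.93% × C
C − 0.93% × C = 75720.08 + 517.07 + 364.73 + 940.32 + 878.51
0.9907 × C = 78420.71
C = 78420.71 / 0.9907 = 79156.87
Insurance premium = 0.93% × 79156.87 = 736.16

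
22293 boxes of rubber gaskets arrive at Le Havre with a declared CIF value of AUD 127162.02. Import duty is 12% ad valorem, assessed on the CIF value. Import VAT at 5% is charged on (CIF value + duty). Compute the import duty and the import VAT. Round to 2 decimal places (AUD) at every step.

Import duty: AUD 15259.44; import VAT: AUD 7121.07

Import duty = 127162.02 × 12% = 15259.44
VAT base = CIF + duty = 127162.02 + 15259.44 = 142421.46
Import VAT = 142421.46 × 5% = 7121.07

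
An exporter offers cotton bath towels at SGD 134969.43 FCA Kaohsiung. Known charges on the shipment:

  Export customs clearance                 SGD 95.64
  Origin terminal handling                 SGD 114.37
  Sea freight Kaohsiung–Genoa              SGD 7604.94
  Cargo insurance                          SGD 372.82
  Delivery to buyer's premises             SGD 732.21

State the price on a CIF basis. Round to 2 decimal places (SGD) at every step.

Not relevant to the conversion: export clearance — on the seller under both FCA and CIF; already in the FCA price and stays in the CIF price. delivery — on the buyer under both terms; not part of either seller's price.
From FCA to CIF, the seller additionally bears: origin terminal, freight, insurance.
CIF price = 134969.43 + 114.37 + 7604.94 + 372.82 = 143061.56

CIF price: SGD 143061.56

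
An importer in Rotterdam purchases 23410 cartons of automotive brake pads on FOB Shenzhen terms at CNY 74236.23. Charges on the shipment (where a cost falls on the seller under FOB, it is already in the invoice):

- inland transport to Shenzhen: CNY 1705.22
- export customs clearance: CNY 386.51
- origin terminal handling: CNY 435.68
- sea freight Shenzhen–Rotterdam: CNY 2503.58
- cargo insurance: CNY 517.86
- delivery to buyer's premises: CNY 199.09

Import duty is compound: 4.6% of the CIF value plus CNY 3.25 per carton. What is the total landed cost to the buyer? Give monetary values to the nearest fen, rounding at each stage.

FOB: the seller bears costs until goods are on board at the origin port; the buyer bears freight, insurance and all costs thereafter.
Already in the invoice (seller's account under FOB): inland to port, export clearance, origin terminal — exclude.
CIF value = FOB price + freight + insurance = 74236.23 + 2503.58 + 517.86 = 77257.67
Ad valorem component: 77257.67 × 4.6% = 3553.85
Specific component: 23410 × 3.25 = 76082.50
Import duty = 3553.85 + 76082.50 = 79636.35
Buyer bears: freight 2503.58 + insurance 517.86 + delivery 199.09 + duty 79636.35 = 82856.88
Landed cost = invoice 74236.23 + 82856.88 = 157093.11

Total landed cost: CNY 157093.11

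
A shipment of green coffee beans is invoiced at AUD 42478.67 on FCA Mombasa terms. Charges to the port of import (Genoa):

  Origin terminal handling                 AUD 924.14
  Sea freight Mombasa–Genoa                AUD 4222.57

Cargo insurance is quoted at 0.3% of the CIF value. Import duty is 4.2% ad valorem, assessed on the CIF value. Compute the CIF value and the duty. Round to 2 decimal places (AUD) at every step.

CIF value: AUD 47768.69; import duty: AUD 2006.28

Let C be the CIF value. C = FCA price + pre-shipment costs + freight + 0.3% × C
C − 0.3% × C = 42478.67 + 924.14 + 4222.57
0.997 × C = 47625.38
C = 47625.38 / 0.997 = 47768.69
Insurance premium = 0.3% × 47768.69 = 143.31
Import duty = 47768.69 × 4.2% = 2006.28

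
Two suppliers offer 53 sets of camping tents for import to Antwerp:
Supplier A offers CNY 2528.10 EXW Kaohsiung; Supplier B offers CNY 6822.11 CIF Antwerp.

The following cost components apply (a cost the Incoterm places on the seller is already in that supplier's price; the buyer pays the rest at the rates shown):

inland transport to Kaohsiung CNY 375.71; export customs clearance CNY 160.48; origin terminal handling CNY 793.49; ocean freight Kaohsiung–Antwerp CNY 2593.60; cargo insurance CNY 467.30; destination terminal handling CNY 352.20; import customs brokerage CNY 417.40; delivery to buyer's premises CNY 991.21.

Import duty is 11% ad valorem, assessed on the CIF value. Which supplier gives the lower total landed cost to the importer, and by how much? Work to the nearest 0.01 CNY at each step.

Supplier B is cheaper by CNY 107.19

Supplier A (EXW):
CIF value = EXW price + inland to port + export clearance + origin terminal + freight + insurance = 2528.10 + 375.71 + 160.48 + 793.49 + 2593.60 + 467.30 = 6918.68
Import duty = 6918.68 × 11% = 761.05
Buyer bears (A): 375.71 + 160.48 + 793.49 + 2593.60 + 467.30 + 352.20 + 417.40 + 991.21 = 6151.39
Landed cost (A) = invoice 2528.10 + 6151.39 + duty 761.05 = 9440.54
Supplier B (CIF):
The CIF price already equals the CIF value: 6822.11
Import duty = 6822.11 × 11% = 750.43
Buyer bears (B): 352.20 + 417.40 + 991.21 = 1760.81
Landed cost (B) = invoice 6822.11 + 1760.81 + duty 750.43 = 9333.35
Difference = |9440.54 − 9333.35| = 107.19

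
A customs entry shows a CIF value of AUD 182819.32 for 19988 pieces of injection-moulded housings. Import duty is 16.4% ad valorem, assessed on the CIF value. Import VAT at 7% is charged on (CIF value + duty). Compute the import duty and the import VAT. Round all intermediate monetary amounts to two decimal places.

Import duty = 182819.32 × 16.4% = 29982.37
VAT base = CIF + duty = 182819.32 + 29982.37 = 212801.69
Import VAT = 212801.69 × 7% = 14896.12

Import duty: AUD 29982.37; import VAT: AUD 14896.12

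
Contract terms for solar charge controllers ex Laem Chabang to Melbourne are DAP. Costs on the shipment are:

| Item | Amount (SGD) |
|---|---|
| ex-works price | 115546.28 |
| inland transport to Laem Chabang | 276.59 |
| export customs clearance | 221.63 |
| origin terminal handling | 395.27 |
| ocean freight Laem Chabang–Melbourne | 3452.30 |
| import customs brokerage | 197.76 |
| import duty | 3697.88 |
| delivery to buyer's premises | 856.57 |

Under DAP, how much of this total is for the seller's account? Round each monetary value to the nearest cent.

Seller's account: SGD 120748.64

DAP: the seller bears all costs to the named destination except import duty and clearance.
Seller's account: goods 115546.28 + inland to port 276.59 + export clearance 221.63 + origin terminal 395.27 + freight 3452.30 + delivery 856.57 = 120748.64
Buyer's account: brokerage 197.76 + duty 3697.88 = 3895.64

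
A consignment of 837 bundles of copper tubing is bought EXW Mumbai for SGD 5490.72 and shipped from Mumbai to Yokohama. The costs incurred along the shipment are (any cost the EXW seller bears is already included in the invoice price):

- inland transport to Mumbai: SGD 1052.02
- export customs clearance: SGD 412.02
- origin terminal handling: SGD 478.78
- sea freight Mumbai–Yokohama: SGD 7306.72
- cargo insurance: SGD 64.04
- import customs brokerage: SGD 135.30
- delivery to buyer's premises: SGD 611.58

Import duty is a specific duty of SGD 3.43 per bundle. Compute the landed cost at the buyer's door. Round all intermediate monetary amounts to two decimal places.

Total landed cost: SGD 18422.09

EXW: the seller makes goods available at their premises; the buyer bears all onward costs.
CIF value = EXW price + inland to port + export clearance + origin terminal + freight + insurance = 5490.72 + 1052.02 + 412.02 + 478.78 + 7306.72 + 64.04 = 14804.30
Import duty = 837 × 3.43 = 2870.91
Buyer bears: inland to port 1052.02 + export clearance 412.02 + origin terminal 478.78 + freight 7306.72 + insurance 64.04 + brokerage 135.30 + delivery 611.58 + duty 2870.91 = 12931.37
Landed cost = invoice 5490.72 + 12931.37 = 18422.09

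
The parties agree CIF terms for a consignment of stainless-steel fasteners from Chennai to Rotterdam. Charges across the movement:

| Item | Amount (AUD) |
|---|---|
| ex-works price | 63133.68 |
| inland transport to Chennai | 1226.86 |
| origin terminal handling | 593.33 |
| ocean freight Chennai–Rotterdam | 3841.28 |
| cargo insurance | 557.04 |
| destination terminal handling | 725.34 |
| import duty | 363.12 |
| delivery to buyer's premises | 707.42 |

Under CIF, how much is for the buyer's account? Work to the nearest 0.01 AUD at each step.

CIF: the seller pays costs through ocean freight and marine insurance to the destination port.
Seller's account: goods 63133.68 + inland to port 1226.86 + origin terminal 593.33 + freight 3841.28 + insurance 557.04 = 69352.19
Buyer's account: destination terminal 725.34 + duty 363.12 + delivery 707.42 = 1795.88

Buyer's account: AUD 1795.88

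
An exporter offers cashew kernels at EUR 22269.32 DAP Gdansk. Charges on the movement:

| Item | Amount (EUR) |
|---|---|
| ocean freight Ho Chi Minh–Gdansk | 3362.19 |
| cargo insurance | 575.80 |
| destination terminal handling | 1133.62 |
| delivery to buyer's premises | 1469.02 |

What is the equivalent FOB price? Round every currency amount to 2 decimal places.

FOB price: EUR 15728.69

From DAP to FOB, the seller no longer bears: freight, insurance, destination terminal, delivery.
FOB price = 22269.32 − 3362.19 − 575.80 − 1133.62 − 1469.02 = 15728.69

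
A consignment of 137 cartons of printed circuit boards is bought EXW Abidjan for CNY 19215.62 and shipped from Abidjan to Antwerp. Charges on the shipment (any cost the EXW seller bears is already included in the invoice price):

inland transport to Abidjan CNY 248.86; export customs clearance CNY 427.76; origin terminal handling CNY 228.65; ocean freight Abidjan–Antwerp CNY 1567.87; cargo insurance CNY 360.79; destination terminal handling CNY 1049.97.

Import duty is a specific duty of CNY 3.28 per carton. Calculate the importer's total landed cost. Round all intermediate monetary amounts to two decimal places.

EXW: the seller makes goods available at their premises; the buyer bears all onward costs.
CIF value = EXW price + inland to port + export clearance + origin terminal + freight + insurance = 19215.62 + 248.86 + 427.76 + 228.65 + 1567.87 + 360.79 = 22049.55
Import duty = 137 × 3.28 = 449.36
Buyer bears: inland to port 248.86 + export clearance 427.76 + origin terminal 228.65 + freight 1567.87 + insurance 360.79 + destination terminal 1049.97 + duty 449.36 = 4333.26
Landed cost = invoice 19215.62 + 4333.26 = 23548.88

Total landed cost: CNY 23548.88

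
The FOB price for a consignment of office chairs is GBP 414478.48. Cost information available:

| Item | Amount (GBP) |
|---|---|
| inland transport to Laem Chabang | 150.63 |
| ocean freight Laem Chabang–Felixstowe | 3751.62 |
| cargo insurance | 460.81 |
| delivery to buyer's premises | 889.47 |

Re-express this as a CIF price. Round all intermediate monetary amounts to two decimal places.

Not relevant to the conversion: inland to port — on the seller under both FOB and CIF; already in the FOB price and stays in the CIF price. delivery — on the buyer under both terms; not part of either seller's price.
From FOB to CIF, the seller additionally bears: freight, insurance.
CIF price = 414478.48 + 3751.62 + 460.81 = 418690.91

CIF price: GBP 418690.91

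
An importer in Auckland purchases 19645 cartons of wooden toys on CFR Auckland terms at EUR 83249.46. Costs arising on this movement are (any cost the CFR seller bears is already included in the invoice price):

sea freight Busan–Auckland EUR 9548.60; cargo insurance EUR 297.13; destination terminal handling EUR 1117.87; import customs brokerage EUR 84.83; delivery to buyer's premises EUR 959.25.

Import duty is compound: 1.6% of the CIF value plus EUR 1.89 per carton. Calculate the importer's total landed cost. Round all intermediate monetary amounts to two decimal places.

Total landed cost: EUR 124174.34

CFR: the seller pays costs through ocean freight to the destination port, but not insurance.
Already in the invoice (seller's account under CFR): freight — exclude.
CIF value = CFR price + insurance = 83249.46 + 297.13 = 83546.59
Ad valorem component: 83546.59 × 1.6% = 1336.75
Specific component: 19645 × 1.89 = 37129.05
Import duty = 1336.75 + 37129.05 = 38465.80
Buyer bears: insurance 297.13 + destination terminal 1117.87 + brokerage 84.83 + delivery 959.25 + duty 38465.80 = 40924.88
Landed cost = invoice 83249.46 + 40924.88 = 124174.34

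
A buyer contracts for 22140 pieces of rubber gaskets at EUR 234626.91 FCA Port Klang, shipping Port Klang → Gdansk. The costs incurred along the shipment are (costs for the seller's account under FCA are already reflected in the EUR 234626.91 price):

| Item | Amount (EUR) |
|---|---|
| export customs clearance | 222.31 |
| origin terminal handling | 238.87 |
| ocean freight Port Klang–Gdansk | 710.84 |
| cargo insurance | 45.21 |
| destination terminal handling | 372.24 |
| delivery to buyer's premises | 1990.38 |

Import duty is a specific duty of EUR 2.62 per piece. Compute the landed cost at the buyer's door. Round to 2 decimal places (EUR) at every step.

Total landed cost: EUR 295991.25

FCA: the seller delivers export-cleared goods to the carrier; the buyer bears costs from that point.
Already in the invoice (seller's account under FCA): export clearance — exclude.
CIF value = FCA price + origin terminal + freight + insurance = 234626.91 + 238.87 + 710.84 + 45.21 = 235621.83
Import duty = 22140 × 2.62 = 58006.80
Buyer bears: origin terminal 238.87 + freight 710.84 + insurance 45.21 + destination terminal 372.24 + delivery 1990.38 + duty 58006.80 = 61364.34
Landed cost = invoice 234626.91 + 61364.34 = 295991.25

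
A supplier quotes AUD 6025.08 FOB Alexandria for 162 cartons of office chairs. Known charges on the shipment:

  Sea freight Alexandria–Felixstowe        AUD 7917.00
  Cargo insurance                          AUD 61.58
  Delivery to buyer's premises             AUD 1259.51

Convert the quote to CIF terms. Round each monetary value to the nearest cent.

CIF price: AUD 14003.66

Not relevant to the conversion: delivery — on the buyer under both terms; not part of either seller's price.
From FOB to CIF, the seller additionally bears: freight, insurance.
CIF price = 6025.08 + 7917.00 + 61.58 = 14003.66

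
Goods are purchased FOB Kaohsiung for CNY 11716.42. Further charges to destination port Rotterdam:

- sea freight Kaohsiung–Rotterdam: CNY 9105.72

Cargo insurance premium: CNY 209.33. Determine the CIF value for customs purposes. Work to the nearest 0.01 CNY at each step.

CIF value: CNY 21031.47

CIF = FOB price + freight + insurance
CIF = 11716.42 + 9105.72 + 209.33 = 21031.47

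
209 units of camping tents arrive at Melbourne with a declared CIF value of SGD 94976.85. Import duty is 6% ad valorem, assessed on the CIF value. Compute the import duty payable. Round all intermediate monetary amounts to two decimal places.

Import duty: SGD 5698.61

Import duty = 94976.85 × 6% = 5698.61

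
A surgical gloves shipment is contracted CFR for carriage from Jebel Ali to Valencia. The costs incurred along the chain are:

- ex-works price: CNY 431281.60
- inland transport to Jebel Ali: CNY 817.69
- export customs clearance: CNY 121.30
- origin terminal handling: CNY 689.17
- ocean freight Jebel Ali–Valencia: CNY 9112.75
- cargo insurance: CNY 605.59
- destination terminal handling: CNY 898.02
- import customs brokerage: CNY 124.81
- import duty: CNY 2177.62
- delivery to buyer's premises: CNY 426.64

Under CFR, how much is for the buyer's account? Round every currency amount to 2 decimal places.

CFR: the seller pays costs through ocean freight to the destination port, but not insurance.
Seller's account: goods 431281.60 + inland to port 817.69 + export clearance 121.30 + origin terminal 689.17 + freight 9112.75 = 442022.51
Buyer's account: insurance 605.59 + destination terminal 898.02 + brokerage 124.81 + duty 2177.62 + delivery 426.64 = 4232.68

Buyer's account: CNY 4232.68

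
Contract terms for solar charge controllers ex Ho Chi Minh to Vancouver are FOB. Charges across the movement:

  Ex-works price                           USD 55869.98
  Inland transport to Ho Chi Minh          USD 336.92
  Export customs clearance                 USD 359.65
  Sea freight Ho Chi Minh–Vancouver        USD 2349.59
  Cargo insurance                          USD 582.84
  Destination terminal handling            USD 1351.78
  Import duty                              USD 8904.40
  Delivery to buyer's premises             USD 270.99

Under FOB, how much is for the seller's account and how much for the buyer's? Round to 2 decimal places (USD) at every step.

Seller: USD 56566.55; buyer: USD 13459.60

FOB: the seller bears costs until goods are on board at the origin port; the buyer bears freight, insurance and all costs thereafter.
Seller's account: goods 55869.98 + inland to port 336.92 + export clearance 359.65 = 56566.55
Buyer's account: freight 2349.59 + insurance 582.84 + destination terminal 1351.78 + duty 8904.40 + delivery 270.99 = 13459.60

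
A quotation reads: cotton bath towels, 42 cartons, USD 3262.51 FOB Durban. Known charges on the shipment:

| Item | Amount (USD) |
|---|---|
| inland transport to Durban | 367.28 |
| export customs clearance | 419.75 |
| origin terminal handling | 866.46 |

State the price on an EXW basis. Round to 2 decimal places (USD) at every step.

EXW price: USD 1609.02

From FOB to EXW, the seller no longer bears: inland to port, export clearance, origin terminal.
EXW price = 3262.51 − 367.28 − 419.75 − 866.46 = 1609.02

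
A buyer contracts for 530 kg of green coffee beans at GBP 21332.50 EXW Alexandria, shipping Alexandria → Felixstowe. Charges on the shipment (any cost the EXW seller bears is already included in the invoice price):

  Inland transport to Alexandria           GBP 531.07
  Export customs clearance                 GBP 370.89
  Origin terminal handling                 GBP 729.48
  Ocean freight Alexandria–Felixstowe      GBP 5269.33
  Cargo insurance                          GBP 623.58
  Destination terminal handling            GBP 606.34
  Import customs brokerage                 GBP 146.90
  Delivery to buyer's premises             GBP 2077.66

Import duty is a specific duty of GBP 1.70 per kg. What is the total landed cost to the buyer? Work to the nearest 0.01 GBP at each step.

Total landed cost: GBP 32588.75

EXW: the seller makes goods available at their premises; the buyer bears all onward costs.
CIF value = EXW price + inland to port + export clearance + origin terminal + freight + insurance = 21332.50 + 531.07 + 370.89 + 729.48 + 5269.33 + 623.58 = 28856.85
Import duty = 530 × 1.70 = 901.00
Buyer bears: inland to port 531.07 + export clearance 370.89 + origin terminal 729.48 + freight 5269.33 + insurance 623.58 + destination terminal 606.34 + brokerage 146.90 + delivery 2077.66 + duty 901.00 = 11256.25
Landed cost = invoice 21332.50 + 11256.25 = 32588.75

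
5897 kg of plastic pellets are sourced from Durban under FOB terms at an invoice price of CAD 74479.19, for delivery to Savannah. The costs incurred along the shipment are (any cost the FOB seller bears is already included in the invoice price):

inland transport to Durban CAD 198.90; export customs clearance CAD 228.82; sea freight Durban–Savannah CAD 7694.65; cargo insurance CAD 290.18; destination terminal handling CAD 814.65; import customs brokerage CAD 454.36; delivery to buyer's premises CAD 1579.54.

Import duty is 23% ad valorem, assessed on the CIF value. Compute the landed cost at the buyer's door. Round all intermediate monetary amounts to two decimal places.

Total landed cost: CAD 104279.29

FOB: the seller bears costs until goods are on board at the origin port; the buyer bears freight, insurance and all costs thereafter.
Already in the invoice (seller's account under FOB): inland to port, export clearance — exclude.
CIF value = FOB price + freight + insurance = 74479.19 + 7694.65 + 290.18 = 82464.02
Import duty = 82464.02 × 23% = 18966.72
Buyer bears: freight 7694.65 + insurance 290.18 + destination terminal 814.65 + brokerage 454.36 + delivery 1579.54 + duty 18966.72 = 29800.10
Landed cost = invoice 74479.19 + 29800.10 = 104279.29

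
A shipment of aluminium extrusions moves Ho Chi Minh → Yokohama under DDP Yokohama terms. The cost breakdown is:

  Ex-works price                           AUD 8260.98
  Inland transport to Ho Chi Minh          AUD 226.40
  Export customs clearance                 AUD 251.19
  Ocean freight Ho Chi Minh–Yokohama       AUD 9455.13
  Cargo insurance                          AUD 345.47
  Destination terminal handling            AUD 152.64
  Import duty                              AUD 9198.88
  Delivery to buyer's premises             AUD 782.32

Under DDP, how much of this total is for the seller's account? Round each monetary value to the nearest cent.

DDP: the seller bears all costs including import duty.
Seller's account: goods 8260.98 + inland to port 226.40 + export clearance 251.19 + freight 9455.13 + insurance 345.47 + destination terminal 152.64 + duty 9198.88 + delivery 782.32 = 28673.01
Buyer's account: 0.00

Seller's account: AUD 28673.01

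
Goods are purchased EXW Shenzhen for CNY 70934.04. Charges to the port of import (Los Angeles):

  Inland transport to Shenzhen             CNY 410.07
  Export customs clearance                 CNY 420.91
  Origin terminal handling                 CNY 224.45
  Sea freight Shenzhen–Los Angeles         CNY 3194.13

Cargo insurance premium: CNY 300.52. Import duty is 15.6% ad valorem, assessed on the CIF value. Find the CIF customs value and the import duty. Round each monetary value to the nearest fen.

CIF value: CNY 75484.12; import duty: CNY 11775.52

CIF = EXW price + pre-shipment costs + freight + insurance
CIF = 70934.04 + 410.07 + 420.91 + 224.45 + 3194.13 + 300.52 = 75484.12
Import duty = 75484.12 × 15.6% = 11775.52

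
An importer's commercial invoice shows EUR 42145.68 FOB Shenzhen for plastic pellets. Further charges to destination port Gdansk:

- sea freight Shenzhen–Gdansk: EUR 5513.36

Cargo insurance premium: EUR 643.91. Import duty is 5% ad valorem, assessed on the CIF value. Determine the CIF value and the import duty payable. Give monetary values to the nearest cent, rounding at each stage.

CIF value: EUR 48302.95; import duty: EUR 2415.15

CIF = FOB price + freight + insurance
CIF = 42145.68 + 5513.36 + 643.91 = 48302.95
Import duty = 48302.95 × 5% = 2415.15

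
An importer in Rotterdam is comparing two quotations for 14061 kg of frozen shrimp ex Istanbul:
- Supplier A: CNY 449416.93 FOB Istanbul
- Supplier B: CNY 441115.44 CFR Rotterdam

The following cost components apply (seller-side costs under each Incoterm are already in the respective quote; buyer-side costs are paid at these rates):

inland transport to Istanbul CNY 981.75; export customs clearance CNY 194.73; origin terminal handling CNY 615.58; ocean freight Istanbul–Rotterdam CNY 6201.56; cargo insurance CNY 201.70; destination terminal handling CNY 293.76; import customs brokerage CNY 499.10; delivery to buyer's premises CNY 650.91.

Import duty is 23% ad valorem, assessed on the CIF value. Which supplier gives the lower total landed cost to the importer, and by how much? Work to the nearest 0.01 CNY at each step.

Supplier B is cheaper by CNY 17838.75

Supplier A (FOB):
CIF value = FOB price + freight + insurance = 449416.93 + 6201.56 + 201.70 = 455820.19
Import duty = 455820.19 × 23% = 104838.64
Buyer bears (A): 6201.56 + 201.70 + 293.76 + 499.10 + 650.91 = 7847.03
Landed cost (A) = invoice 449416.93 + 7847.03 + duty 104838.64 = 562102.60
Supplier B (CFR):
CIF value = CFR price + insurance = 441115.44 + 201.70 = 441317.14
Import duty = 441317.14 × 23% = 101502.94
Buyer bears (B): 201.70 + 293.76 + 499.10 + 650.91 = 1645.47
Landed cost (B) = invoice 441115.44 + 1645.47 + duty 101502.94 = 544263.85
Difference = |562102.60 − 544263.85| = 17838.75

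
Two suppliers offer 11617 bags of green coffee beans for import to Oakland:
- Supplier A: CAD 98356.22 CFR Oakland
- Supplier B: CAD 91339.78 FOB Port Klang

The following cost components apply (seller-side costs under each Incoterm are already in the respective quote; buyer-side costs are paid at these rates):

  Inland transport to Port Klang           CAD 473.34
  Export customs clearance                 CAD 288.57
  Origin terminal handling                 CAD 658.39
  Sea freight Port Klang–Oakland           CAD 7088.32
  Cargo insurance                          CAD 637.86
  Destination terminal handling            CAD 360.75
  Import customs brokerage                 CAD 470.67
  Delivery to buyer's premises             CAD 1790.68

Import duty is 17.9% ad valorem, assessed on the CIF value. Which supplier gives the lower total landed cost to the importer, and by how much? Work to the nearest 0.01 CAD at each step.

Supplier A (CFR):
CIF value = CFR price + insurance = 98356.22 + 637.86 = 98994.08
Import duty = 98994.08 × 17.9% = 17719.94
Buyer bears (A): 637.86 + 360.75 + 470.67 + 1790.68 = 3259.96
Landed cost (A) = invoice 98356.22 + 3259.96 + duty 17719.94 = 119336.12
Supplier B (FOB):
CIF value = FOB price + freight + insurance = 91339.78 + 7088.32 + 637.86 = 99065.96
Import duty = 99065.96 × 17.9% = 17732.81
Buyer bears (B): 7088.32 + 637.86 + 360.75 + 470.67 + 1790.68 = 10348.28
Landed cost (B) = invoice 91339.78 + 10348.28 + duty 17732.81 = 119420.87
Difference = |119336.12 − 119420.87| = 84.75

Supplier A is cheaper by CAD 84.75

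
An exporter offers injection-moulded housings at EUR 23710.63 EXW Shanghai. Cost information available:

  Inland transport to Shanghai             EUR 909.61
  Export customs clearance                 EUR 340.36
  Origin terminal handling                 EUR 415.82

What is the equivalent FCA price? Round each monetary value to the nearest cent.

Not relevant to the conversion: origin terminal — on the buyer under both terms; not part of either seller's price.
From EXW to FCA, the seller additionally bears: inland to port, export clearance.
FCA price = 23710.63 + 909.61 + 340.36 = 24960.60

FCA price: EUR 24960.60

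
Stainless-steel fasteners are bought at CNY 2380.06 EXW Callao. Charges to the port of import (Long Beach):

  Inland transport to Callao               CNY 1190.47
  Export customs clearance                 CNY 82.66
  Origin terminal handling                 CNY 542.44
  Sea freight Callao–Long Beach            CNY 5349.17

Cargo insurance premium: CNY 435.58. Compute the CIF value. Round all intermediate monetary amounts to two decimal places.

CIF value: CNY 9980.38

CIF = EXW price + pre-shipment costs + freight + insurance
CIF = 2380.06 + 1190.47 + 82.66 + 542.44 + 5349.17 + 435.58 = 9980.38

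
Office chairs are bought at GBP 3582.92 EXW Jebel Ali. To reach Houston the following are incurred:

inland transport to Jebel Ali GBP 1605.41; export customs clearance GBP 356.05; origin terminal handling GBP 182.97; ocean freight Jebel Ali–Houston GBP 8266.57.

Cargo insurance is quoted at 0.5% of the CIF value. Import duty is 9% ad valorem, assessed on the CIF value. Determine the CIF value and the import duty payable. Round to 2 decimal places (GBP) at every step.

Let C be the CIF value. C = EXW price + pre-shipment costs + freight + 0.5% × C
C − 0.5% × C = 3582.92 + 1605.41 + 356.05 + 182.97 + 8266.57
0.995 × C = 13993.92
C = 13993.92 / 0.995 = 14064.24
Insurance premium = 0.5% × 14064.24 = 70.32
Import duty = 14064.24 × 9% = 1265.78

CIF value: GBP 14064.24; import duty: GBP 1265.78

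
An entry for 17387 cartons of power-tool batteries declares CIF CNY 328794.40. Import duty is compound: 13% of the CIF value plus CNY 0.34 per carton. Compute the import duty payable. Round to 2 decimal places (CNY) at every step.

Ad valorem component: 328794.40 × 13% = 42743.27
Specific component: 17387 × 0.34 = 5911.58
Import duty = 42743.27 + 5911.58 = 48654.85

Import duty: CNY 48654.85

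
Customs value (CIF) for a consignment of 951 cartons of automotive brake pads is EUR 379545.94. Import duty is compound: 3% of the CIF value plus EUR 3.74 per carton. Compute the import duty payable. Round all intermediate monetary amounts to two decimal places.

Import duty: EUR 14943.12

Ad valorem component: 379545.94 × 3% = 11386.38
Specific component: 951 × 3.74 = 3556.74
Import duty = 11386.38 + 3556.74 = 14943.12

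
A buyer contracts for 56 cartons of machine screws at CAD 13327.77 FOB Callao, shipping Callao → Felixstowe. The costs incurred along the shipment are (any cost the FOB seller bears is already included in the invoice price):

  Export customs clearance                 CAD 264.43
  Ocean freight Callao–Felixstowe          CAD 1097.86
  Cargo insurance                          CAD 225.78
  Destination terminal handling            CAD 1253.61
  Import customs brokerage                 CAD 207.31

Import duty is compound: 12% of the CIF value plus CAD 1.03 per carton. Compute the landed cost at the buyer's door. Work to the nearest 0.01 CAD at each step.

FOB: the seller bears costs until goods are on board at the origin port; the buyer bears freight, insurance and all costs thereafter.
Already in the invoice (seller's account under FOB): export clearance — exclude.
CIF value = FOB price + freight + insurance = 13327.77 + 1097.86 + 225.78 = 14651.41
Ad valorem component: 14651.41 × 12% = 1758.17
Specific component: 56 × 1.03 = 57.68
Import duty = 1758.17 + 57.68 = 1815.85
Buyer bears: freight 1097.86 + insurance 225.78 + destination terminal 1253.61 + brokerage 207.31 + duty 1815.85 = 4600.41
Landed cost = invoice 13327.77 + 4600.41 = 17928.18

Total landed cost: CAD 17928.18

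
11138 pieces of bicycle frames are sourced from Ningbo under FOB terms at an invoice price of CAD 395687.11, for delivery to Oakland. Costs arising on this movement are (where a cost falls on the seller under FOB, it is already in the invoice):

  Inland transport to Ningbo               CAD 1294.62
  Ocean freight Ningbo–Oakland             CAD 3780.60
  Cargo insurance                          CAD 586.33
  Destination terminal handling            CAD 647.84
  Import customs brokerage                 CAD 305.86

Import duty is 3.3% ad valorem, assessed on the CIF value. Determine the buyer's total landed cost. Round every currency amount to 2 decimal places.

Total landed cost: CAD 414209.52

FOB: the seller bears costs until goods are on board at the origin port; the buyer bears freight, insurance and all costs thereafter.
Already in the invoice (seller's account under FOB): inland to port — exclude.
CIF value = FOB price + freight + insurance = 395687.11 + 3780.60 + 586.33 = 400054.04
Import duty = 400054.04 × 3.3% = 13201.78
Buyer bears: freight 3780.60 + insurance 586.33 + destination terminal 647.84 + brokerage 305.86 + duty 13201.78 = 18522.41
Landed cost = invoice 395687.11 + 18522.41 = 414209.52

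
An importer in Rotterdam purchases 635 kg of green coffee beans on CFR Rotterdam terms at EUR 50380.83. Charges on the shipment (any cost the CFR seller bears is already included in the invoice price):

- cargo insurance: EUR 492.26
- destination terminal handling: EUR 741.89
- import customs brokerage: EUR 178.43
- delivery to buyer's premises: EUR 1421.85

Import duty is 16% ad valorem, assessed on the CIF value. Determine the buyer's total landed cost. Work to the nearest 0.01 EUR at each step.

Total landed cost: EUR 61354.95

CFR: the seller pays costs through ocean freight to the destination port, but not insurance.
CIF value = CFR price + insurance = 50380.83 + 492.26 = 50873.09
Import duty = 50873.09 × 16% = 8139.69
Buyer bears: insurance 492.26 + destination terminal 741.89 + brokerage 178.43 + delivery 1421.85 + duty 8139.69 = 10974.12
Landed cost = invoice 50380.83 + 10974.12 = 61354.95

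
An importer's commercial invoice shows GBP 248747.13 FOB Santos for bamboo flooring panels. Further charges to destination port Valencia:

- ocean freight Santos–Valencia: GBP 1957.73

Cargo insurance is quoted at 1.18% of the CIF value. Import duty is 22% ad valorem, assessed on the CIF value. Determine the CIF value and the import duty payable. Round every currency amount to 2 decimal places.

CIF value: GBP 253698.50; import duty: GBP 55813.67

Let C be the CIF value. C = FOB price + freight + 1.18% × C
C − 1.18% × C = 248747.13 + 1957.73
0.9882 × C = 250704.86
C = 250704.86 / 0.9882 = 253698.50
Insurance premium = 1.18% × 253698.50 = 2993.64
Import duty = 253698.50 × 22% = 55813.67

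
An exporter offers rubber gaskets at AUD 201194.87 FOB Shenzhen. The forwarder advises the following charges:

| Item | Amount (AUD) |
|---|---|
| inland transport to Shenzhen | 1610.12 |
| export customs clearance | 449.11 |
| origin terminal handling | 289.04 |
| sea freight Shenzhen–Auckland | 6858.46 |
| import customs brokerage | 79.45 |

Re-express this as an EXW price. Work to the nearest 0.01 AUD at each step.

Not relevant to the conversion: brokerage, freight — on the buyer under both terms; not part of either seller's price.
From FOB to EXW, the seller no longer bears: inland to port, export clearance, origin terminal.
EXW price = 201194.87 − 1610.12 − 449.11 − 289.04 = 198846.60

EXW price: AUD 198846.60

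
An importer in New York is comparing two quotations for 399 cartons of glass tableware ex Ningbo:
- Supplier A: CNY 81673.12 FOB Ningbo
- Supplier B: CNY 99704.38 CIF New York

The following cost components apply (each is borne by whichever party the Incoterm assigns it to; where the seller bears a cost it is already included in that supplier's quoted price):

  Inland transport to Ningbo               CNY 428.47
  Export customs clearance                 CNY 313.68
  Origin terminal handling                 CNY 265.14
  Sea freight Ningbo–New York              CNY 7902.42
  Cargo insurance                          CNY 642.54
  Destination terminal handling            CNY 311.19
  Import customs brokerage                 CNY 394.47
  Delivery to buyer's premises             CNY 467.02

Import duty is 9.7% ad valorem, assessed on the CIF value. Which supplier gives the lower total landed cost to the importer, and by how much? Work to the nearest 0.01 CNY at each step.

Supplier A is cheaper by CNY 10406.47

Supplier A (FOB):
CIF value = FOB price + freight + insurance = 81673.12 + 7902.42 + 642.54 = 90218.08
Import duty = 90218.08 × 9.7% = 8751.15
Buyer bears (A): 7902.42 + 642.54 + 311.19 + 394.47 + 467.02 = 9717.64
Landed cost (A) = invoice 81673.12 + 9717.64 + duty 8751.15 = 100141.91
Supplier B (CIF):
The CIF price already equals the CIF value: 99704.38
Import duty = 99704.38 × 9.7% = 9671.32
Buyer bears (B): 311.19 + 394.47 + 467.02 = 1172.68
Landed cost (B) = invoice 99704.38 + 1172.68 + duty 9671.32 = 110548.38
Difference = |100141.91 − 110548.38| = 10406.47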